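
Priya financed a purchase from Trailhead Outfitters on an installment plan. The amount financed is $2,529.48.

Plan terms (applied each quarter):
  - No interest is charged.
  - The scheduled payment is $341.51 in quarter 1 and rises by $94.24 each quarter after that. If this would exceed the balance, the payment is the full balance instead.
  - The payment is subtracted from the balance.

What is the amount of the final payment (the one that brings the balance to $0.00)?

$598.00

Quarter 1: $2,529.48 − $341.51 → $2,187.97
Quarter 2: $2,187.97 − $435.75 → $1,752.22
Quarter 3: $1,752.22 − $529.99 → $1,222.23
Quarter 4: $1,222.23 − $624.23 → $598.00
Quarter 5: $598.00 − $598.00 → $0.00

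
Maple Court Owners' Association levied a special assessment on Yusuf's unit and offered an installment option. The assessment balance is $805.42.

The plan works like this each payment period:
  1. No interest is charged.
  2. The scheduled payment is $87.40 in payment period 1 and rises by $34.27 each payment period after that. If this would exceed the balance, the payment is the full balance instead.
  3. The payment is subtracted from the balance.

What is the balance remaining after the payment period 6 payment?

$0.00

Payment period 1: opening $805.42; payment $87.40; balance $718.02
Payment period 2: opening $718.02; payment $121.67; balance $596.35
Payment period 3: opening $596.35; payment $155.94; balance $440.41
Payment period 4: opening $440.41; payment $190.21; balance $250.20
Payment period 5: opening $250.20; payment $224.48; balance $25.72
Payment period 6: opening $25.72; payment $25.72; balance $0.00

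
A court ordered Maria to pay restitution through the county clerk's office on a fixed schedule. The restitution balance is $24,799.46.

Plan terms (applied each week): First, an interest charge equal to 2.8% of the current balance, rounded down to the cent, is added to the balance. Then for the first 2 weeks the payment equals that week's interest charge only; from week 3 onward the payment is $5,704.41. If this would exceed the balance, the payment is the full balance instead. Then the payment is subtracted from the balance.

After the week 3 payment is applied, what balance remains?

Week 1: opening $24,799.46; interest $694.38 → $25,493.84; payment $694.38; balance $24,799.46
Week 2: opening $24,799.46; interest $694.38 → $25,493.84; payment $694.38; balance $24,799.46
Week 3: opening $24,799.46; interest $694.38 → $25,493.84; payment $5,704.41; balance $19,789.43

$19,789.43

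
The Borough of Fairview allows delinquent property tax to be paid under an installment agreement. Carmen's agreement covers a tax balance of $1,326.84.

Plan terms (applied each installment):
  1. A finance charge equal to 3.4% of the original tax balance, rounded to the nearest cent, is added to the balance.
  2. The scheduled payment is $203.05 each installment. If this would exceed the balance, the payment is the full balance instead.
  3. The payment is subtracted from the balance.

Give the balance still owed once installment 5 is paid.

Installment 1: opening $1,326.84; interest $45.11 → $1,371.95; payment $203.05; balance $1,168.90
Installment 2: opening $1,168.90; interest $45.11 → $1,214.01; payment $203.05; balance $1,010.96
Installment 3: opening $1,010.96; interest $45.11 → $1,056.07; payment $203.05; balance $853.02
Installment 4: opening $853.02; interest $45.11 → $898.13; payment $203.05; balance $695.08
Installment 5: opening $695.08; interest $45.11 → $740.19; payment $203.05; balance $537.14

$537.14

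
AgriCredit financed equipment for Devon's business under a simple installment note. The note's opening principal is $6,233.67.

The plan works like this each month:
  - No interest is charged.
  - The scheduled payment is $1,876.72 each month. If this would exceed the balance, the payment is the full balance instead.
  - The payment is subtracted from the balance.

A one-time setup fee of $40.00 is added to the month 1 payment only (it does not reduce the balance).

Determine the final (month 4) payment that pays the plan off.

Month 1: opening $6,233.67; payment $1,876.72 (+ $40.00 fee); balance $4,356.95
Month 2: opening $4,356.95; payment $1,876.72; balance $2,480.23
Month 3: opening $2,480.23; payment $1,876.72; balance $603.51
Month 4: opening $603.51; payment $603.51; balance $0.00

$603.51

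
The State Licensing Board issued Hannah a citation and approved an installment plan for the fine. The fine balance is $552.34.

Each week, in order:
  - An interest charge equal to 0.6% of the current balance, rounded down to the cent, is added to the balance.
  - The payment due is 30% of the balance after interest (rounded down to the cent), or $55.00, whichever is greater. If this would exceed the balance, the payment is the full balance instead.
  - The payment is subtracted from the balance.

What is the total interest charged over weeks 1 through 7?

Week 1: opening $552.34; interest $3.31 → $555.65; payment $166.69; balance $388.96
Week 2: opening $388.96; interest $2.33 → $391.29; payment $117.38; balance $273.91
Week 3: opening $273.91; interest $1.64 → $275.55; payment $82.66; balance $192.89
Week 4: opening $192.89; interest $1.15 → $194.04; payment $58.21; balance $135.83
Week 5: opening $135.83; interest $0.81 → $136.64; payment $55.00; balance $81.64
Week 6: opening $81.64; interest $0.48 → $82.12; payment $55.00; balance $27.12
Week 7: opening $27.12; interest $0.16 → $27.28; payment $27.28; balance $0.00
Total interest: $3.31 + $2.33 + $1.64 + $1.15 + $0.81 + $0.48 + $0.16 = $9.88

$9.88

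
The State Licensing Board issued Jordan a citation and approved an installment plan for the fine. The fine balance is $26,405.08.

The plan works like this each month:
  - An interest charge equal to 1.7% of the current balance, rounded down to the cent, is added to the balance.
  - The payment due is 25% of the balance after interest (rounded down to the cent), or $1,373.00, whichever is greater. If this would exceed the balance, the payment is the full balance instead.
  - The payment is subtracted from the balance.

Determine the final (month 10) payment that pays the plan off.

Month 1: opening $26,405.08; interest $448.88 → $26,853.96; payment $6,713.49; balance $20,140.47
Month 2: opening $20,140.47; interest $342.38 → $20,482.85; payment $5,120.71; balance $15,362.14
Month 3: opening $15,362.14; interest $261.15 → $15,623.29; payment $3,905.82; balance $11,717.47
Month 4: opening $11,717.47; interest $199.19 → $11,916.66; payment $2,979.16; balance $8,937.50
Month 5: opening $8,937.50; interest $151.93 → $9,089.43; payment $2,272.35; balance $6,817.08
Month 6: opening $6,817.08; interest $115.89 → $6,932.97; payment $1,733.24; balance $5,199.73
Month 7: opening $5,199.73; interest $88.39 → $5,288.12; payment $1,373.00; balance $3,915.12
Month 8: opening $3,915.12; interest $66.55 → $3,981.67; payment $1,373.00; balance $2,608.67
Month 9: opening $2,608.67; interest $44.34 → $2,653.01; payment $1,373.00; balance $1,280.01
Month 10: opening $1,280.01; interest $21.76 → $1,301.77; payment $1,301.77; balance $0.00

$1,301.77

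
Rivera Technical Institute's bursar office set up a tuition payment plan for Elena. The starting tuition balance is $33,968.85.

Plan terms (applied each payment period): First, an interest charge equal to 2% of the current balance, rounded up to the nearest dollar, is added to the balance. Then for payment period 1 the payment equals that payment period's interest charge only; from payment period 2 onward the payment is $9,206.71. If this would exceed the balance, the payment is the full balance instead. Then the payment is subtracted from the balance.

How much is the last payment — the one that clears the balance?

$8,030.72

Payment period 1: opening $33,968.85; interest $680.00 → $34,648.85; payment $680.00; balance $33,968.85
Payment period 2: opening $33,968.85; interest $680.00 → $34,648.85; payment $9,206.71; balance $25,442.14
Payment period 3: opening $25,442.14; interest $509.00 → $25,951.14; payment $9,206.71; balance $16,744.43
Payment period 4: opening $16,744.43; interest $335.00 → $17,079.43; payment $9,206.71; balance $7,872.72
Payment period 5: opening $7,872.72; interest $158.00 → $8,030.72; payment $8,030.72; balance $0.00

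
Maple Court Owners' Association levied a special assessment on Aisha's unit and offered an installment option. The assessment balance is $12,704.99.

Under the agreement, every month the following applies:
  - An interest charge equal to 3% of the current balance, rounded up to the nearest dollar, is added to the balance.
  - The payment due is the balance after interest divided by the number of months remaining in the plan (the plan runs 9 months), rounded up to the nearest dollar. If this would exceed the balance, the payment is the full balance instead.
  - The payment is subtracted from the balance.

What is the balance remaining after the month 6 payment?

$5,056.99

Month 1: opening $12,704.99; interest $382.00 → $13,086.99; payment $1,455.00; balance $11,631.99
Month 2: opening $11,631.99; interest $349.00 → $11,980.99; payment $1,498.00; balance $10,482.99
Month 3: opening $10,482.99; interest $315.00 → $10,797.99; payment $1,543.00; balance $9,254.99
Month 4: opening $9,254.99; interest $278.00 → $9,532.99; payment $1,589.00; balance $7,943.99
Month 5: opening $7,943.99; interest $239.00 → $8,182.99; payment $1,637.00; balance $6,545.99
Month 6: opening $6,545.99; interest $197.00 → $6,742.99; payment $1,686.00; balance $5,056.99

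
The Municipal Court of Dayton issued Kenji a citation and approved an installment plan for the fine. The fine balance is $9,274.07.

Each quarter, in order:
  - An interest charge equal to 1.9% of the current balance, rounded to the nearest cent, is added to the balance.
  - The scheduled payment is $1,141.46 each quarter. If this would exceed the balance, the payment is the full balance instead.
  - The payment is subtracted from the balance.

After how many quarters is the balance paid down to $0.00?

Quarter 1: $9,274.07 +$176.21 interest = $9,450.28; pay $1,141.46 → $8,308.82
Quarter 2: $8,308.82 +$157.87 interest = $8,466.69; pay $1,141.46 → $7,325.23
Quarter 3: $7,325.23 +$139.18 interest = $7,464.41; pay $1,141.46 → $6,322.95
Quarter 4: $6,322.95 +$120.14 interest = $6,443.09; pay $1,141.46 → $5,301.63
Quarter 5: $5,301.63 +$100.73 interest = $5,402.36; pay $1,141.46 → $4,260.90
Quarter 6: $4,260.90 +$80.96 interest = $4,341.86; pay $1,141.46 → $3,200.40
Quarter 7: $3,200.40 +$60.81 interest = $3,261.21; pay $1,141.46 → $2,119.75
Quarter 8: $2,119.75 +$40.28 interest = $2,160.03; pay $1,141.46 → $1,018.57
Quarter 9: $1,018.57 +$19.35 interest = $1,037.92; pay $1,037.92 → $0.00
Balance reaches $0.00 in quarter 9.

9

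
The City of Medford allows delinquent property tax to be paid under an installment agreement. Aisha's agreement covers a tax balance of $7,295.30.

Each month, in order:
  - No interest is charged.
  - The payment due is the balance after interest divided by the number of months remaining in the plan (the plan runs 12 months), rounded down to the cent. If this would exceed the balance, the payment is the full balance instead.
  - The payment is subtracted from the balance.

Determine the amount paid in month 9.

$607.94

# | Opening | Payment | End bal
1 | $7,295.30 | $607.94 | $6,687.36
2 | $6,687.36 | $607.94 | $6,079.42
3 | $6,079.42 | $607.94 | $5,471.48
4 | $5,471.48 | $607.94 | $4,863.54
5 | $4,863.54 | $607.94 | $4,255.60
6 | $4,255.60 | $607.94 | $3,647.66
7 | $3,647.66 | $607.94 | $3,039.72
8 | $3,039.72 | $607.94 | $2,431.78
9 | $2,431.78 | $607.94 | $1,823.84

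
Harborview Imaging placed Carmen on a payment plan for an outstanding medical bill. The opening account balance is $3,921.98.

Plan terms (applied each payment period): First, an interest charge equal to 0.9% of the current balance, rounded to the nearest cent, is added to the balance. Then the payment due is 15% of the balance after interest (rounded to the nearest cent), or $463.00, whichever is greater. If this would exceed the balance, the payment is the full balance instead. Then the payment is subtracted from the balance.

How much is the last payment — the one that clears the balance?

$204.77

Payment period 1: $3,921.98 +$35.30 interest = $3,957.28; pay $593.59 → $3,363.69
Payment period 2: $3,363.69 +$30.27 interest = $3,393.96; pay $509.09 → $2,884.87
Payment period 3: $2,884.87 +$25.96 interest = $2,910.83; pay $463.00 → $2,447.83
Payment period 4: $2,447.83 +$22.03 interest = $2,469.86; pay $463.00 → $2,006.86
Payment period 5: $2,006.86 +$18.06 interest = $2,024.92; pay $463.00 → $1,561.92
Payment period 6: $1,561.92 +$14.06 interest = $1,575.98; pay $463.00 → $1,112.98
Payment period 7: $1,112.98 +$10.02 interest = $1,123.00; pay $463.00 → $660.00
Payment period 8: $660.00 +$5.94 interest = $665.94; pay $463.00 → $202.94
Payment period 9: $202.94 +$1.83 interest = $204.77; pay $204.77 → $0.00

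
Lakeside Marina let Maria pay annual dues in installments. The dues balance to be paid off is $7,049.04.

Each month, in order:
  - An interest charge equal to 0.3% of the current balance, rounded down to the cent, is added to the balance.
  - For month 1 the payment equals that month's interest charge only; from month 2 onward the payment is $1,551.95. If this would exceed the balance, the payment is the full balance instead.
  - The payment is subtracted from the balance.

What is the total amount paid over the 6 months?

$7,129.82

Month 1: $7,049.04 +$21.14 interest = $7,070.18; pay $21.14 → $7,049.04
Month 2: $7,049.04 +$21.14 interest = $7,070.18; pay $1,551.95 → $5,518.23
Month 3: $5,518.23 +$16.55 interest = $5,534.78; pay $1,551.95 → $3,982.83
Month 4: $3,982.83 +$11.94 interest = $3,994.77; pay $1,551.95 → $2,442.82
Month 5: $2,442.82 +$7.32 interest = $2,450.14; pay $1,551.95 → $898.19
Month 6: $898.19 +$2.69 interest = $900.88; pay $900.88 → $0.00
Total paid: $7,129.82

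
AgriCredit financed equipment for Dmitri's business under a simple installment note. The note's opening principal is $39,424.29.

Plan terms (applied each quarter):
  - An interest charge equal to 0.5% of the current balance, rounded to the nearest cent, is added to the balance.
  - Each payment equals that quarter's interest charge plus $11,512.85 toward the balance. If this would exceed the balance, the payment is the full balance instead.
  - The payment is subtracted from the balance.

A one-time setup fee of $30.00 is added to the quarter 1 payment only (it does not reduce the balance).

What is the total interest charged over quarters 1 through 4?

Quarter 1: opening $39,424.29; interest $197.12 → $39,621.41; payment $11,709.97 (+ $30.00 fee); balance $27,911.44
Quarter 2: opening $27,911.44; interest $139.56 → $28,051.00; payment $11,652.41; balance $16,398.59
Quarter 3: opening $16,398.59; interest $81.99 → $16,480.58; payment $11,594.84; balance $4,885.74
Quarter 4: opening $4,885.74; interest $24.43 → $4,910.17; payment $4,910.17; balance $0.00
Total interest: $197.12 + $139.56 + $81.99 + $24.43 = $443.10

$443.10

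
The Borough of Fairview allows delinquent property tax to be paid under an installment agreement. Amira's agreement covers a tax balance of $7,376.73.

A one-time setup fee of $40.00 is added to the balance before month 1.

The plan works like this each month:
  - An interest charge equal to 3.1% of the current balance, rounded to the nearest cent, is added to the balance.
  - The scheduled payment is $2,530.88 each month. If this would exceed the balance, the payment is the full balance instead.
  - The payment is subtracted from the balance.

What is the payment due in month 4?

# | Opening | Interest | Payment | End bal
1 | $7,416.73 | $229.92 | $2,530.88 | $5,115.77
2 | $5,115.77 | $158.59 | $2,530.88 | $2,743.48
3 | $2,743.48 | $85.05 | $2,530.88 | $297.65
4 | $297.65 | $9.23 | $306.88 | $0.00

$306.88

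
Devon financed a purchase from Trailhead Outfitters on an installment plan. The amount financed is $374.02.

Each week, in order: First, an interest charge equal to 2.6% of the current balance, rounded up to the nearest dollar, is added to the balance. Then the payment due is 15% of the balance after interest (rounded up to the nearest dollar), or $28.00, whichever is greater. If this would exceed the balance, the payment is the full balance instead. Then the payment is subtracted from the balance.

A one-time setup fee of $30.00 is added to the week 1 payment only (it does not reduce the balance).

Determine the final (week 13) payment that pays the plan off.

Week 1: $374.02 +$10.00 interest = $384.02; pay $58.00 (+ $30.00 fee) → $326.02
Week 2: $326.02 +$9.00 interest = $335.02; pay $51.00 → $284.02
Week 3: $284.02 +$8.00 interest = $292.02; pay $44.00 → $248.02
Week 4: $248.02 +$7.00 interest = $255.02; pay $39.00 → $216.02
Week 5: $216.02 +$6.00 interest = $222.02; pay $34.00 → $188.02
Week 6: $188.02 +$5.00 interest = $193.02; pay $29.00 → $164.02
Week 7: $164.02 +$5.00 interest = $169.02; pay $28.00 → $141.02
Week 8: $141.02 +$4.00 interest = $145.02; pay $28.00 → $117.02
Week 9: $117.02 +$4.00 interest = $121.02; pay $28.00 → $93.02
Week 10: $93.02 +$3.00 interest = $96.02; pay $28.00 → $68.02
Week 11: $68.02 +$2.00 interest = $70.02; pay $28.00 → $42.02
Week 12: $42.02 +$2.00 interest = $44.02; pay $28.00 → $16.02
Week 13: $16.02 +$1.00 interest = $17.02; pay $17.02 → $0.00

$17.02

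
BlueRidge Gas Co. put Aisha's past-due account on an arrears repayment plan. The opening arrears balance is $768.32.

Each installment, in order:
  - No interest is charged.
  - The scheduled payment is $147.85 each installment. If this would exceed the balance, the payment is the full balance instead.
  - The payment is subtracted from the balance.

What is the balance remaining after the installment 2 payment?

Installment 1: opening $768.32; payment $147.85; balance $620.47
Installment 2: opening $620.47; payment $147.85; balance $472.62

$472.62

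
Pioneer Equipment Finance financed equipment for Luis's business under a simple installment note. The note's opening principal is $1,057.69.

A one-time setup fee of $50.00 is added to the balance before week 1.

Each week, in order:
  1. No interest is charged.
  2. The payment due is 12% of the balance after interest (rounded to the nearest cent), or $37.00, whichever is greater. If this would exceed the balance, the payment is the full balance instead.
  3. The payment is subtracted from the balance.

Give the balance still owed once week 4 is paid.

# | Opening | Payment | End bal
1 | $1,107.69 | $132.92 | $974.77
2 | $974.77 | $116.97 | $857.80
3 | $857.80 | $102.94 | $754.86
4 | $754.86 | $90.58 | $664.28

$664.28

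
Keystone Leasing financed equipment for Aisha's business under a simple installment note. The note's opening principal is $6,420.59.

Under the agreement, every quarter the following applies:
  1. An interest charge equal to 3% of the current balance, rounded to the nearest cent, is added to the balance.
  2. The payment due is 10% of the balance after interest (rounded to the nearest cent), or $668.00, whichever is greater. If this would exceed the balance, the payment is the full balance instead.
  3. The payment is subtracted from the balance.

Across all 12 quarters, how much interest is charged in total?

$1,269.37

Quarter 1: opening $6,420.59; interest $192.62 → $6,613.21; payment $668.00; balance $5,945.21
Quarter 2: opening $5,945.21; interest $178.36 → $6,123.57; payment $668.00; balance $5,455.57
Quarter 3: opening $5,455.57; interest $163.67 → $5,619.24; payment $668.00; balance $4,951.24
Quarter 4: opening $4,951.24; interest $148.54 → $5,099.78; payment $668.00; balance $4,431.78
Quarter 5: opening $4,431.78; interest $132.95 → $4,564.73; payment $668.00; balance $3,896.73
Quarter 6: opening $3,896.73; interest $116.90 → $4,013.63; payment $668.00; balance $3,345.63
Quarter 7: opening $3,345.63; interest $100.37 → $3,446.00; payment $668.00; balance $2,778.00
Quarter 8: opening $2,778.00; interest $83.34 → $2,861.34; payment $668.00; balance $2,193.34
Quarter 9: opening $2,193.34; interest $65.80 → $2,259.14; payment $668.00; balance $1,591.14
Quarter 10: opening $1,591.14; interest $47.73 → $1,638.87; payment $668.00; balance $970.87
Quarter 11: opening $970.87; interest $29.13 → $1,000.00; payment $668.00; balance $332.00
Quarter 12: opening $332.00; interest $9.96 → $341.96; payment $341.96; balance $0.00
Total interest: $192.62 + $178.36 + $163.67 + $148.54 + $132.95 + $116.90 + $100.37 + $83.34 + $65.80 + $47.73 + $29.13 + $9.96 = $1,269.37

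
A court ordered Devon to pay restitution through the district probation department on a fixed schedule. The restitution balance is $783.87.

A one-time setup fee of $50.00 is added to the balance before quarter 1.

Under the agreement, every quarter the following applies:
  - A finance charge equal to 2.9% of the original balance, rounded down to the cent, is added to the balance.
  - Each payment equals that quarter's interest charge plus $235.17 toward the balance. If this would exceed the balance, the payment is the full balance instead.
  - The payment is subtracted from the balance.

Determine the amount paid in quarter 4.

# | Opening | Interest | Payment | End bal
1 | $833.87 | $22.73 | $257.90 | $598.70
2 | $598.70 | $22.73 | $257.90 | $363.53
3 | $363.53 | $22.73 | $257.90 | $128.36
4 | $128.36 | $22.73 | $151.09 | $0.00

$151.09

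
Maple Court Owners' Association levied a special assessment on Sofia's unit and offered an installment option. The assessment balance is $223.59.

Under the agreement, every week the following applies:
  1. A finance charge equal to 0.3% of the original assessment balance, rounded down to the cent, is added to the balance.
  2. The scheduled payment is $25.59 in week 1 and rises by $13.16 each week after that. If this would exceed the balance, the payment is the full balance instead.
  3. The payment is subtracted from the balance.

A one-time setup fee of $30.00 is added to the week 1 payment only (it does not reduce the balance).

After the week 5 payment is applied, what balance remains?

Week 1: $223.59 +$0.67 interest = $224.26; pay $25.59 (+ $30.00 fee) → $198.67
Week 2: $198.67 +$0.67 interest = $199.34; pay $38.75 → $160.59
Week 3: $160.59 +$0.67 interest = $161.26; pay $51.91 → $109.35
Week 4: $109.35 +$0.67 interest = $110.02; pay $65.07 → $44.95
Week 5: $44.95 +$0.67 interest = $45.62; pay $45.62 → $0.00

$0.00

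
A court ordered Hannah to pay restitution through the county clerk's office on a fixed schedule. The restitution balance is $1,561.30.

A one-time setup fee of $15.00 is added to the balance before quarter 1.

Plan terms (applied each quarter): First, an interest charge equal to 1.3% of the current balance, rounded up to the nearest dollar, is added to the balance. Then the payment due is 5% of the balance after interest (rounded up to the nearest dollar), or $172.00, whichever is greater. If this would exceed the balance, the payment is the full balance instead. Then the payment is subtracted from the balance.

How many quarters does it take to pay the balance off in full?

# | Opening | Interest | Payment | End bal
1 | $1,576.30 | $21.00 | $172.00 | $1,425.30
2 | $1,425.30 | $19.00 | $172.00 | $1,272.30
3 | $1,272.30 | $17.00 | $172.00 | $1,117.30
4 | $1,117.30 | $15.00 | $172.00 | $960.30
5 | $960.30 | $13.00 | $172.00 | $801.30
6 | $801.30 | $11.00 | $172.00 | $640.30
7 | $640.30 | $9.00 | $172.00 | $477.30
8 | $477.30 | $7.00 | $172.00 | $312.30
9 | $312.30 | $5.00 | $172.00 | $145.30
10 | $145.30 | $2.00 | $147.30 | $0.00
Balance reaches $0.00 in quarter 10.

10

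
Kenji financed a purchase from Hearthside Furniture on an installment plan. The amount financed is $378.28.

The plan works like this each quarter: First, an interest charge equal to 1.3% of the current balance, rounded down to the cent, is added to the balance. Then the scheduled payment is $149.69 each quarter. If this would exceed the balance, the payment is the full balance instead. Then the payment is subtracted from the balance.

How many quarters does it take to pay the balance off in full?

3

Quarter 1: opening $378.28; interest $4.91 → $383.19; payment $149.69; balance $233.50
Quarter 2: opening $233.50; interest $3.03 → $236.53; payment $149.69; balance $86.84
Quarter 3: opening $86.84; interest $1.12 → $87.96; payment $87.96; balance $0.00
Balance reaches $0.00 in quarter 3.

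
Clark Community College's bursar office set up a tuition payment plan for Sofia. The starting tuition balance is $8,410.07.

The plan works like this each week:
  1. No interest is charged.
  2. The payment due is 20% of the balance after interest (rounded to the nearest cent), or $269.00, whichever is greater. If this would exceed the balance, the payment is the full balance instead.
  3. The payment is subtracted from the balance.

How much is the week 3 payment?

$1,076.49

Week 1: opening $8,410.07; payment $1,682.01; balance $6,728.06
Week 2: opening $6,728.06; payment $1,345.61; balance $5,382.45
Week 3: opening $5,382.45; payment $1,076.49; balance $4,305.96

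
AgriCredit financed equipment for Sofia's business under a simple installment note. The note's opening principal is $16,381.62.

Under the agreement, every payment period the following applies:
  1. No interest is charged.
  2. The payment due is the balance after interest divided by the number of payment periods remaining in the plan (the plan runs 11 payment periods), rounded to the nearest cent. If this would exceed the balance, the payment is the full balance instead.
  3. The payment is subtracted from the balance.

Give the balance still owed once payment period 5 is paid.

Payment period 1: opening $16,381.62; payment $1,489.24; balance $14,892.38
Payment period 2: opening $14,892.38; payment $1,489.24; balance $13,403.14
Payment period 3: opening $13,403.14; payment $1,489.24; balance $11,913.90
Payment period 4: opening $11,913.90; payment $1,489.24; balance $10,424.66
Payment period 5: opening $10,424.66; payment $1,489.24; balance $8,935.42

$8,935.42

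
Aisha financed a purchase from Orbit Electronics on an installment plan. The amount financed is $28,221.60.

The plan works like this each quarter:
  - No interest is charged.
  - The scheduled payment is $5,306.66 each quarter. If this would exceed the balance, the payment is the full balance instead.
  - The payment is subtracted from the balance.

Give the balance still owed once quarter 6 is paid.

$0.00

Quarter 1: opening $28,221.60; payment $5,306.66; balance $22,914.94
Quarter 2: opening $22,914.94; payment $5,306.66; balance $17,608.28
Quarter 3: opening $17,608.28; payment $5,306.66; balance $12,301.62
Quarter 4: opening $12,301.62; payment $5,306.66; balance $6,994.96
Quarter 5: opening $6,994.96; payment $5,306.66; balance $1,688.30
Quarter 6: opening $1,688.30; payment $1,688.30; balance $0.00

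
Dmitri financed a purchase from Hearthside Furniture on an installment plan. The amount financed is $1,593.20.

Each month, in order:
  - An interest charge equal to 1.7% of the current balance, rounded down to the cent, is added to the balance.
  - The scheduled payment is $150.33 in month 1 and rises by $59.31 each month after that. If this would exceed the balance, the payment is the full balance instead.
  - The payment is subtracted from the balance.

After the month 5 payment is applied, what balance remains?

$352.35

Month 1: opening $1,593.20; interest $27.08 → $1,620.28; payment $150.33; balance $1,469.95
Month 2: opening $1,469.95; interest $24.98 → $1,494.93; payment $209.64; balance $1,285.29
Month 3: opening $1,285.29; interest $21.84 → $1,307.13; payment $268.95; balance $1,038.18
Month 4: opening $1,038.18; interest $17.64 → $1,055.82; payment $328.26; balance $727.56
Month 5: opening $727.56; interest $12.36 → $739.92; payment $387.57; balance $352.35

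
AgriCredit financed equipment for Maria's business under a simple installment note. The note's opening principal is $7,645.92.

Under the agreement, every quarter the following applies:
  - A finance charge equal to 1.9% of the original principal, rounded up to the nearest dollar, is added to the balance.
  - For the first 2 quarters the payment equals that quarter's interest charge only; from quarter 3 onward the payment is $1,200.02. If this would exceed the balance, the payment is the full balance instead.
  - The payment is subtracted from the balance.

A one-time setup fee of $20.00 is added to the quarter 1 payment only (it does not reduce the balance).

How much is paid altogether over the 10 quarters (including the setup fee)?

$9,125.92

Quarter 1: $7,645.92 +$146.00 interest = $7,791.92; pay $146.00 (+ $20.00 fee) → $7,645.92
Quarter 2: $7,645.92 +$146.00 interest = $7,791.92; pay $146.00 → $7,645.92
Quarter 3: $7,645.92 +$146.00 interest = $7,791.92; pay $1,200.02 → $6,591.90
Quarter 4: $6,591.90 +$146.00 interest = $6,737.90; pay $1,200.02 → $5,537.88
Quarter 5: $5,537.88 +$146.00 interest = $5,683.88; pay $1,200.02 → $4,483.86
Quarter 6: $4,483.86 +$146.00 interest = $4,629.86; pay $1,200.02 → $3,429.84
Quarter 7: $3,429.84 +$146.00 interest = $3,575.84; pay $1,200.02 → $2,375.82
Quarter 8: $2,375.82 +$146.00 interest = $2,521.82; pay $1,200.02 → $1,321.80
Quarter 9: $1,321.80 +$146.00 interest = $1,467.80; pay $1,200.02 → $267.78
Quarter 10: $267.78 +$146.00 interest = $413.78; pay $413.78 → $0.00
Total paid: $9,125.92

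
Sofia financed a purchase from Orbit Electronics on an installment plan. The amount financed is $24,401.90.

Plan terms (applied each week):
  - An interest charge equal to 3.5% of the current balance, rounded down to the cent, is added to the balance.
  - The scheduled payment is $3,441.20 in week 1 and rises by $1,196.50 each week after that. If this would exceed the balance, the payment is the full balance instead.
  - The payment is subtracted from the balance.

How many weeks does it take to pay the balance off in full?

Week 1: opening $24,401.90; interest $854.06 → $25,255.96; payment $3,441.20; balance $21,814.76
Week 2: opening $21,814.76; interest $763.51 → $22,578.27; payment $4,637.70; balance $17,940.57
Week 3: opening $17,940.57; interest $627.91 → $18,568.48; payment $5,834.20; balance $12,734.28
Week 4: opening $12,734.28; interest $445.69 → $13,179.97; payment $7,030.70; balance $6,149.27
Week 5: opening $6,149.27; interest $215.22 → $6,364.49; payment $6,364.49; balance $0.00
Balance reaches $0.00 in week 5.

5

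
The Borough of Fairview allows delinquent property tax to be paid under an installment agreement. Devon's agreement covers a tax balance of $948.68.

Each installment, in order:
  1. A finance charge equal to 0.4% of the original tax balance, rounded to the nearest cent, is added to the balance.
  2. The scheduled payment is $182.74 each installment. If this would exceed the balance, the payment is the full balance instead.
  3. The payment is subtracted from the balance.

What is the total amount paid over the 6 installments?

Installment 1: opening $948.68; interest $3.79 → $952.47; payment $182.74; balance $769.73
Installment 2: opening $769.73; interest $3.79 → $773.52; payment $182.74; balance $590.78
Installment 3: opening $590.78; interest $3.79 → $594.57; payment $182.74; balance $411.83
Installment 4: opening $411.83; interest $3.79 → $415.62; payment $182.74; balance $232.88
Installment 5: opening $232.88; interest $3.79 → $236.67; payment $182.74; balance $53.93
Installment 6: opening $53.93; interest $3.79 → $57.72; payment $57.72; balance $0.00
Total paid: $971.42

$971.42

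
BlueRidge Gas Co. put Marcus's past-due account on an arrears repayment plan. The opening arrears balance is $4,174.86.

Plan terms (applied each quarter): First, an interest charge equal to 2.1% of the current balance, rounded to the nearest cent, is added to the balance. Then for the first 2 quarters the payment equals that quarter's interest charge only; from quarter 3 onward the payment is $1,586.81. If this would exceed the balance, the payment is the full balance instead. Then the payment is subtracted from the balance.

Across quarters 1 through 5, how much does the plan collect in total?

Quarter 1: $4,174.86 +$87.67 interest = $4,262.53; pay $87.67 → $4,174.86
Quarter 2: $4,174.86 +$87.67 interest = $4,262.53; pay $87.67 → $4,174.86
Quarter 3: $4,174.86 +$87.67 interest = $4,262.53; pay $1,586.81 → $2,675.72
Quarter 4: $2,675.72 +$56.19 interest = $2,731.91; pay $1,586.81 → $1,145.10
Quarter 5: $1,145.10 +$24.05 interest = $1,169.15; pay $1,169.15 → $0.00
Total paid: $4,518.11

$4,518.11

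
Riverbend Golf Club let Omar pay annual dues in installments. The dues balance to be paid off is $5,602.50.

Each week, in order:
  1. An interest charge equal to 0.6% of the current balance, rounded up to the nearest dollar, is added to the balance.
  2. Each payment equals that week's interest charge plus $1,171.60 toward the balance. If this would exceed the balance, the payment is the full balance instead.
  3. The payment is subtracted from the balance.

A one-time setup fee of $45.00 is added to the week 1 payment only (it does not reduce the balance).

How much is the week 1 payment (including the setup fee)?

Week 1: opening $5,602.50; interest $34.00 → $5,636.50; payment $1,205.60 (+ $45.00 fee); balance $4,430.90

$1,250.60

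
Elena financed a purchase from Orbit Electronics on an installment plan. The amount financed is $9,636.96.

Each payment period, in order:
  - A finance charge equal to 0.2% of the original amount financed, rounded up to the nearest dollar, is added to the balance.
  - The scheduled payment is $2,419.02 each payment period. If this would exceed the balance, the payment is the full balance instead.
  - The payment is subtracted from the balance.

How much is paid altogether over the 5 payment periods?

Payment period 1: $9,636.96 +$20.00 interest = $9,656.96; pay $2,419.02 → $7,237.94
Payment period 2: $7,237.94 +$20.00 interest = $7,257.94; pay $2,419.02 → $4,838.92
Payment period 3: $4,838.92 +$20.00 interest = $4,858.92; pay $2,419.02 → $2,439.90
Payment period 4: $2,439.90 +$20.00 interest = $2,459.90; pay $2,419.02 → $40.88
Payment period 5: $40.88 +$20.00 interest = $60.88; pay $60.88 → $0.00
Total paid: $9,736.96

$9,736.96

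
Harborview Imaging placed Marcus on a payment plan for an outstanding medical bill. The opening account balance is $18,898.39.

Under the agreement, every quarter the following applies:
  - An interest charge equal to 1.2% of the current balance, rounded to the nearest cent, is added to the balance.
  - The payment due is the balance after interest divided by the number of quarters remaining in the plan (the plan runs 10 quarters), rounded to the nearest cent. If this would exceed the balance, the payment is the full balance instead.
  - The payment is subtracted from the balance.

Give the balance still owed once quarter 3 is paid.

$13,710.84

Quarter 1: $18,898.39 +$226.78 interest = $19,125.17; pay $1,912.52 → $17,212.65
Quarter 2: $17,212.65 +$206.55 interest = $17,419.20; pay $1,935.47 → $15,483.73
Quarter 3: $15,483.73 +$185.80 interest = $15,669.53; pay $1,958.69 → $13,710.84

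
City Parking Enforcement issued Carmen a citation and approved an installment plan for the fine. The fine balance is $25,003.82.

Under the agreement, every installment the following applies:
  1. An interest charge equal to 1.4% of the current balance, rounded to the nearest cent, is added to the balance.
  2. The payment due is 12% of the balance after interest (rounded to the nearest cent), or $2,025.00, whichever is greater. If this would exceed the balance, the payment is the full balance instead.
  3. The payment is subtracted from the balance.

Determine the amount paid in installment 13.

Installment 1: opening $25,003.82; interest $350.05 → $25,353.87; payment $3,042.46; balance $22,311.41
Installment 2: opening $22,311.41; interest $312.36 → $22,623.77; payment $2,714.85; balance $19,908.92
Installment 3: opening $19,908.92; interest $278.72 → $20,187.64; payment $2,422.52; balance $17,765.12
Installment 4: opening $17,765.12; interest $248.71 → $18,013.83; payment $2,161.66; balance $15,852.17
Installment 5: opening $15,852.17; interest $221.93 → $16,074.10; payment $2,025.00; balance $14,049.10
Installment 6: opening $14,049.10; interest $196.69 → $14,245.79; payment $2,025.00; balance $12,220.79
Installment 7: opening $12,220.79; interest $171.09 → $12,391.88; payment $2,025.00; balance $10,366.88
Installment 8: opening $10,366.88; interest $145.14 → $10,512.02; payment $2,025.00; balance $8,487.02
Installment 9: opening $8,487.02; interest $118.82 → $8,605.84; payment $2,025.00; balance $6,580.84
Installment 10: opening $6,580.84; interest $92.13 → $6,672.97; payment $2,025.00; balance $4,647.97
Installment 11: opening $4,647.97; interest $65.07 → $4,713.04; payment $2,025.00; balance $2,688.04
Installment 12: opening $2,688.04; interest $37.63 → $2,725.67; payment $2,025.00; balance $700.67
Installment 13: opening $700.67; interest $9.81 → $710.48; payment $710.48; balance $0.00

$710.48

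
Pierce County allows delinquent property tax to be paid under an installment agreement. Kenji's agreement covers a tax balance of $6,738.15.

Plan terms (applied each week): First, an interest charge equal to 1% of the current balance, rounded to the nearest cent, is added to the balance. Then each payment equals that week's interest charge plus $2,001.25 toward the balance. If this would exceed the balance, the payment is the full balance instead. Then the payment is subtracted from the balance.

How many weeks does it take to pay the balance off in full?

4

Week 1: opening $6,738.15; interest $67.38 → $6,805.53; payment $2,068.63; balance $4,736.90
Week 2: opening $4,736.90; interest $47.37 → $4,784.27; payment $2,048.62; balance $2,735.65
Week 3: opening $2,735.65; interest $27.36 → $2,763.01; payment $2,028.61; balance $734.40
Week 4: opening $734.40; interest $7.34 → $741.74; payment $741.74; balance $0.00
Balance reaches $0.00 in week 4.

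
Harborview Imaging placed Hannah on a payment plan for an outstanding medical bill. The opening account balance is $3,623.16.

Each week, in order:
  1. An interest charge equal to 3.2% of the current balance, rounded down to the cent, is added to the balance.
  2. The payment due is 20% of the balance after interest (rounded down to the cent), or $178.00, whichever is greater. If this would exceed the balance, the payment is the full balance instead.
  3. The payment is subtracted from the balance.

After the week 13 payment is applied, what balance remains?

Week 1: $3,623.16 +$115.94 interest = $3,739.10; pay $747.82 → $2,991.28
Week 2: $2,991.28 +$95.72 interest = $3,087.00; pay $617.40 → $2,469.60
Week 3: $2,469.60 +$79.02 interest = $2,548.62; pay $509.72 → $2,038.90
Week 4: $2,038.90 +$65.24 interest = $2,104.14; pay $420.82 → $1,683.32
Week 5: $1,683.32 +$53.86 interest = $1,737.18; pay $347.43 → $1,389.75
Week 6: $1,389.75 +$44.47 interest = $1,434.22; pay $286.84 → $1,147.38
Week 7: $1,147.38 +$36.71 interest = $1,184.09; pay $236.81 → $947.28
Week 8: $947.28 +$30.31 interest = $977.59; pay $195.51 → $782.08
Week 9: $782.08 +$25.02 interest = $807.10; pay $178.00 → $629.10
Week 10: $629.10 +$20.13 interest = $649.23; pay $178.00 → $471.23
Week 11: $471.23 +$15.07 interest = $486.30; pay $178.00 → $308.30
Week 12: $308.30 +$9.86 interest = $318.16; pay $178.00 → $140.16
Week 13: $140.16 +$4.48 interest = $144.64; pay $144.64 → $0.00

$0.00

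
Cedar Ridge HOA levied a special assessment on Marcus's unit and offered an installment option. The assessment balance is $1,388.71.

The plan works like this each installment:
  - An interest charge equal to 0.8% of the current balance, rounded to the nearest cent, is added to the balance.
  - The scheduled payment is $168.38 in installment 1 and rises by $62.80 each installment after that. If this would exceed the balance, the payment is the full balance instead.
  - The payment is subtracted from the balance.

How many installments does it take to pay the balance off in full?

Installment 1: $1,388.71 +$11.11 interest = $1,399.82; pay $168.38 → $1,231.44
Installment 2: $1,231.44 +$9.85 interest = $1,241.29; pay $231.18 → $1,010.11
Installment 3: $1,010.11 +$8.08 interest = $1,018.19; pay $293.98 → $724.21
Installment 4: $724.21 +$5.79 interest = $730.00; pay $356.78 → $373.22
Installment 5: $373.22 +$2.99 interest = $376.21; pay $376.21 → $0.00
Balance reaches $0.00 in installment 5.

5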